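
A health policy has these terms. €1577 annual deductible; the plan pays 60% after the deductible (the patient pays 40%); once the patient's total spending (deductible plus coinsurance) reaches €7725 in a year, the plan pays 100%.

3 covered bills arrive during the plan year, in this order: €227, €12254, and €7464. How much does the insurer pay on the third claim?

€5677.60

Claim 1 (€227): fully absorbed by the deductible. Cost to patient: €227. OOP to date €227. Insurer: €227 − €227 = €0.
Claim 2 (€12254): €1350 to deductible, leaving €10904; 40% of €10904 = €4361.60. Patient owes €5711.60 (running OOP €5938.60). Plan pays €12254 − €5711.60 = €6542.40.
Claim 3 (€7464): 40% coinsurance on €7464 = €2985.60. Adding that to €5938.60 gives €8924.20, past the €7725 cap; patient pays only €7725 − €5938.60 = €1786.40. Plan pays €7464 − €1786.40 = €5677.60.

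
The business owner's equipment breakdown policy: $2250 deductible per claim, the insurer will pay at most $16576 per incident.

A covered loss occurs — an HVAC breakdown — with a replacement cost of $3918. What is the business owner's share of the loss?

$2250

Less the $2250 deductible: $3918 − $2250 = $1668.
$1668 is within the $16576 limit, so the insurer pays $1668.
Business owner's share is the uncovered remainder: $3918 − $1668 = $2250.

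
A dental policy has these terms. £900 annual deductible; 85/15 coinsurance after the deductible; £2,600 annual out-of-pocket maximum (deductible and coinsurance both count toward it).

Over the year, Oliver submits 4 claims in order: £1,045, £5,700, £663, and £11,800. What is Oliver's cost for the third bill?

Claim 1 (£1,045): £900 to deductible, leaving £145; patient's 15% is £21.75. Patient owes £921.75 (running OOP £921.75).
Claim 2 (£5,700): deductible already satisfied, so patient's share is 15% × £5,700 = £855. Patient owes £855 (running OOP £1,776.75).
Claim 3 (£663): deductible met; 15% of £663 = £99.45. Patient owes £99.45 (running OOP £1,876.20).

£99.45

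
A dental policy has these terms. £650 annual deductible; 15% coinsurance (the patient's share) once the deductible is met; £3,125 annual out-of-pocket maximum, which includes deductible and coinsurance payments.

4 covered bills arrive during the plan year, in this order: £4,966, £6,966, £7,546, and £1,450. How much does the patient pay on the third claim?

£782.70

Claim 1 (£4,966): deductible takes £650, £4,316 remains; 15% of £4,316 = £647.40. Patient pays £1,297.40; OOP now £1,297.40.
Claim 2 (£6,966): deductible already satisfied, so patient's share is 15% × £6,966 = £1,044.90. Patient pays £1,044.90; OOP now £2,342.30.
Claim 3 (£7,546): deductible already satisfied, so patient's share is 15% × £7,546 = £1,131.90. That would push OOP to £3,474.20, over the £3,125 cap, so patient pays £3,125 − £2,342.30 = £782.70.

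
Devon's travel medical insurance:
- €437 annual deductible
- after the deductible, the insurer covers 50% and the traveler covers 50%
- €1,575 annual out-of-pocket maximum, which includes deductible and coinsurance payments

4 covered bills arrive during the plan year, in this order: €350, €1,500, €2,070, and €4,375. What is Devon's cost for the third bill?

€431.50

#1 (€350): fully absorbed by the deductible. Traveler pays €350; OOP now €350.
#2 (€1,500): €87 to deductible, leaving €1,413; 50% of €1,413 = €706.50. Traveler owes €793.50 (running OOP €1,143.50).
#3 (€2,070): 50% coinsurance on €2,070 = €1,035. That would push OOP to €2,178.50, over the €1,575 cap, so traveler pays €1,575 − €1,143.50 = €431.50.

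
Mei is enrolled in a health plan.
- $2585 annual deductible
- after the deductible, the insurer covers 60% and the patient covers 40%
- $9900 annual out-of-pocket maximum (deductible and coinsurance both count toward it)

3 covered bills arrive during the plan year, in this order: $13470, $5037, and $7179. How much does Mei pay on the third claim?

#1 ($13470): $2585 finishes the deductible; $10885 goes to coinsurance; coinsurance $10885 × 40% = $4354. Cost to patient: $6939. OOP to date $6939.
#2 ($5037): deductible already satisfied, so patient's share is 40% × $5037 = $2014.80. Patient owes $2014.80 (running OOP $8953.80).
#3 ($7179): deductible already satisfied, so patient's share is 40% × $7179 = $2871.60. OOP would hit $11825.40 > $9900, so the cap limits the patient to $9900 − $8953.80 = $946.20.

$946.20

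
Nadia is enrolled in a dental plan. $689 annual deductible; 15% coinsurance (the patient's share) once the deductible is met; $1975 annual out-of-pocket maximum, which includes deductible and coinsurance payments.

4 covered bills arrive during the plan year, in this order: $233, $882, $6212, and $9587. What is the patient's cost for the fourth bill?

$290.30

#1 ($233): entire amount goes to the deductible. Patient owes $233 (running OOP $233).
#2 ($882): $456 finishes the deductible; $426 goes to coinsurance; patient's 15% is $63.90. Patient owes $519.90 (running OOP $752.90).
#3 ($6212): 15% coinsurance on $6212 = $931.80. Cost to patient: $931.80. OOP to date $1684.70.
#4 ($9587): deductible met; 15% of $9587 = $1438.05. Adding that to $1684.70 gives $3122.75, past the $1975 cap; patient pays only $1975 − $1684.70 = $290.30.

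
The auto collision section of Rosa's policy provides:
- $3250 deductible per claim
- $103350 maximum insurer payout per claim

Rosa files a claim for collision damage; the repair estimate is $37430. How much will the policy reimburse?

$34180

Subtract the deductible: $37430 − $3250 = $34180.
$34180 ≤ $103350, so the limit doesn't bind; insurer pays $34180.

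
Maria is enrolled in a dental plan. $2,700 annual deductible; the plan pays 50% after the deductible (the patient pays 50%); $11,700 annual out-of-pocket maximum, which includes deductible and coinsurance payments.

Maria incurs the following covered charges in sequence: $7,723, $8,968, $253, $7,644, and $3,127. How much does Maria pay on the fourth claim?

Claim 1 ($7,723): $2,700 to deductible, leaving $5,023; patient's 50% is $2,511.50. Cost to patient: $5,211.50. OOP to date $5,211.50.
Claim 2 ($8,968): 50% coinsurance on $8,968 = $4,484. Patient owes $4,484 (running OOP $9,695.50).
Claim 3 ($253): deductible met; 50% of $253 = $126.50. Cost to patient: $126.50. OOP to date $9,822.
Claim 4 ($7,644): deductible already satisfied, so patient's share is 50% × $7,644 = $3,822. That would push OOP to $13,644, over the $11,700 cap, so patient pays $11,700 − $9,822 = $1,878.

$1,878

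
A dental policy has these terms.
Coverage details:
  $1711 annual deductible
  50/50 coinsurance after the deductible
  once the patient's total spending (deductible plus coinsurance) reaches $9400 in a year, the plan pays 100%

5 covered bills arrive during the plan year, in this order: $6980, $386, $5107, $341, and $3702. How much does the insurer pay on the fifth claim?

$1851

#1 ($6980): $1711 to deductible, leaving $5269; coinsurance $5269 × 50% = $2634.50. Patient pays $4345.50; OOP now $4345.50. Insurer: $6980 − $4345.50 = $2634.50.
#2 ($386): 50% coinsurance on $386 = $193. Cost to patient: $193. OOP to date $4538.50. Insurer: $386 − $193 = $193.
#3 ($5107): 50% coinsurance on $5107 = $2553.50. Patient pays $2553.50; OOP now $7092. Plan pays $5107 − $2553.50 = $2553.50.
#4 ($341): 50% coinsurance on $341 = $170.50. Cost to patient: $170.50. OOP to date $7262.50. Insurer: $341 − $170.50 = $170.50.
#5 ($3702): deductible met; 50% of $3702 = $1851. Patient owes $1851 (running OOP $9113.50). Insurer: $3702 − $1851 = $1851.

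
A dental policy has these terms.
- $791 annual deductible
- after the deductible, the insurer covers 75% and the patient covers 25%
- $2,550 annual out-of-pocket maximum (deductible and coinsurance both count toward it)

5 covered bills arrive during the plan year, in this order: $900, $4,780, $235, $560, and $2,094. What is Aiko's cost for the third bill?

$58.75

Bill 1, $900: $791 to deductible, leaving $109; 25% of $109 = $27.25. Cost to patient: $818.25. OOP to date $818.25.
Bill 2, $4,780: deductible already satisfied, so patient's share is 25% × $4,780 = $1,195. Cost to patient: $1,195. OOP to date $2,013.25.
Bill 3, $235: deductible met; 25% of $235 = $58.75. Patient owes $58.75 (running OOP $2,072).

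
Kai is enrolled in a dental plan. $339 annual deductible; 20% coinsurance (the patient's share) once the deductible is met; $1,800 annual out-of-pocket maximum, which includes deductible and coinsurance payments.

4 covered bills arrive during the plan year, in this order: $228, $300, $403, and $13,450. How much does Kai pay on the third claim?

Claim 1 — $228: entire amount goes to the deductible. Cost to patient: $228. OOP to date $228.
Claim 2 — $300: $111 to deductible, leaving $189; coinsurance $189 × 20% = $37.80. Cost to patient: $148.80. OOP to date $376.80.
Claim 3 — $403: deductible already satisfied, so patient's share is 20% × $403 = $80.60. Patient pays $80.60; OOP now $457.40.

$80.60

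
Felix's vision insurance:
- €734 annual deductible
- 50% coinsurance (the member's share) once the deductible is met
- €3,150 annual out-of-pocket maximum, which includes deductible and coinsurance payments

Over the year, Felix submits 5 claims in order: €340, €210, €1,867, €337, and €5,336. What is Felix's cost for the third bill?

#1 (€340): all of it applies to the deductible. Member pays €340; OOP now €340.
#2 (€210): fully absorbed by the deductible. Member pays €210; OOP now €550.
#3 (€1,867): €184 to deductible, leaving €1,683; coinsurance €1,683 × 50% = €841.50. Cost to member: €1,025.50. OOP to date €1,575.50.

€1,025.50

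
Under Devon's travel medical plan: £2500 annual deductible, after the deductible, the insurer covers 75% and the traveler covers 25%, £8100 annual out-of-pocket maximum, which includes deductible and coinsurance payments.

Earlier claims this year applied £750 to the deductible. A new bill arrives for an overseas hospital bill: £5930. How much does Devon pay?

£750 of the £2500 deductible is already met, leaving £1750.
After the £1750 deductible portion, £5930 − £1750 = £4180 is subject to coinsurance.
Traveler's 25% share of £4180 is £1045.
That puts the traveler's cost at £1750 + £1045 = £2795 before any cap.
Year-to-date out-of-pocket becomes £750 + £2795 = £3545, still under the £8100 maximum, so no cap applies.

£2795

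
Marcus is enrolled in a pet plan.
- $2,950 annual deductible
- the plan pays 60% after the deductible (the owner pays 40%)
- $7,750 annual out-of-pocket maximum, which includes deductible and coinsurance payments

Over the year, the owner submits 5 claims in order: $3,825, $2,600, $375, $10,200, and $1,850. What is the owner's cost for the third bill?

Claim 1 ($3,825): $2,950 to deductible, leaving $875; 40% of $875 = $350. Owner owes $3,300 (running OOP $3,300).
Claim 2 ($2,600): deductible already satisfied, so owner's share is 40% × $2,600 = $1,040. Owner pays $1,040; OOP now $4,340.
Claim 3 ($375): deductible already satisfied, so owner's share is 40% × $375 = $150. Owner owes $150 (running OOP $4,490).

$150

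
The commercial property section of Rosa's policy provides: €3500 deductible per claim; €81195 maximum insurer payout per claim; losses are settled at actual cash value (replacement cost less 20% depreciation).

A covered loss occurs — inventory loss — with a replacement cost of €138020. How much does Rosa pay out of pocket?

€56825

Actual cash value after 20% depreciation: €138020 × 80% = €110416.
Subtract the deductible: €110416 − €3500 = €106916.
Since €106916 > €81195, the payout is capped at €81195.
The business bears the rest of the original loss: €138020 − €81195 = €56825.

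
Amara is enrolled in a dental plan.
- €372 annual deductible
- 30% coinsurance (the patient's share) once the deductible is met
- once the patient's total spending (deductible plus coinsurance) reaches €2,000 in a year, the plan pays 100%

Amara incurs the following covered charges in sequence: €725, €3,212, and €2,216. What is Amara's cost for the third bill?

€558.50

Claim 1 — €725: €372 finishes the deductible; €353 goes to coinsurance; patient's 30% is €105.90. Cost to patient: €477.90. OOP to date €477.90.
Claim 2 — €3,212: 30% coinsurance on €3,212 = €963.60. Cost to patient: €963.60. OOP to date €1,441.50.
Claim 3 — €2,216: deductible met; 30% of €2,216 = €664.80. That would push OOP to €2,106.30, over the €2,000 cap, so patient pays €2,000 − €1,441.50 = €558.50.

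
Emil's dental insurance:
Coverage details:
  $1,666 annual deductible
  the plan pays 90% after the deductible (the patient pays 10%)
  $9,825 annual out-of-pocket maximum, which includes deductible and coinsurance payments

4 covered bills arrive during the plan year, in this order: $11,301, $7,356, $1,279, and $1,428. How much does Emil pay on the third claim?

$127.90

Bill 1, $11,301: $1,666 to deductible, leaving $9,635; coinsurance $9,635 × 10% = $963.50. Patient owes $2,629.50 (running OOP $2,629.50).
Bill 2, $7,356: deductible met; 10% of $7,356 = $735.60. Cost to patient: $735.60. OOP to date $3,365.10.
Bill 3, $1,279: 10% coinsurance on $1,279 = $127.90. Patient pays $127.90; OOP now $3,493.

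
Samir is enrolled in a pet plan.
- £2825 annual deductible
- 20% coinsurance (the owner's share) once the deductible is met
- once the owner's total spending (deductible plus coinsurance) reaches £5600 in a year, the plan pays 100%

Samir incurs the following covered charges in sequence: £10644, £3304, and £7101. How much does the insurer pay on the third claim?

#1 (£10644): £2825 finishes the deductible; £7819 goes to coinsurance; coinsurance £7819 × 20% = £1563.80. Cost to owner: £4388.80. OOP to date £4388.80. Insurer: £10644 − £4388.80 = £6255.20.
#2 (£3304): deductible already satisfied, so owner's share is 20% × £3304 = £660.80. Owner owes £660.80 (running OOP £5049.60). Insurer: £3304 − £660.80 = £2643.20.
#3 (£7101): 20% coinsurance on £7101 = £1420.20. That would push OOP to £6469.80, over the £5600 cap, so owner pays £5600 − £5049.60 = £550.40. Plan pays £7101 − £550.40 = £6550.60.

£6550.60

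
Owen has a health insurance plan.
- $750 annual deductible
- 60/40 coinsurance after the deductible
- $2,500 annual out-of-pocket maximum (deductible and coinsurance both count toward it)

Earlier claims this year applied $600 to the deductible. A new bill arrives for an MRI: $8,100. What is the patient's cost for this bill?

Remaining deductible: $750 − $600 = $150.
The remaining $7,950 (= $8,100 − $150) moves to coinsurance.
Patient's 40% share of $7,950 is $3,180.
So the patient owes $150 + $3,180 = $3,330 before any cap.
Year-to-date out-of-pocket would reach $600 + $3,330 = $3,930, above the $2,500 maximum, so the patient pays only $2,500 − $600 = $1,900.

$1,900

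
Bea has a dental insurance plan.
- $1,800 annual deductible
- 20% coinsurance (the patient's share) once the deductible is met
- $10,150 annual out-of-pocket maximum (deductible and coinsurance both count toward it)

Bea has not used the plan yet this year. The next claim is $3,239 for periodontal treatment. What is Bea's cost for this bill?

Deductible not yet touched, so the first $1,800 of the bill goes to the deductible.
That leaves $3,239 − $1,800 = $1,439 for coinsurance.
Coinsurance: $1,439 × 20% = $287.80.
So the patient owes $1,800 + $287.80 = $2,087.80 before any cap.
Cumulative spending $0 + $2,087.80 = $2,087.80 stays under the $10,150 maximum.

$2,087.80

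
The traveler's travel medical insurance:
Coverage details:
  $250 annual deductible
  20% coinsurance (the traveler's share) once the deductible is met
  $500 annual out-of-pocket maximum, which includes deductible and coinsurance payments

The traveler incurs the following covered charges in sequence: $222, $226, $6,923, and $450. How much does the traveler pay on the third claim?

$210.40

#1 ($222): entire amount goes to the deductible. Traveler owes $222 (running OOP $222).
#2 ($226): deductible takes $28, $198 remains; coinsurance $198 × 20% = $39.60. Cost to traveler: $67.60. OOP to date $289.60.
#3 ($6,923): deductible met; 20% of $6,923 = $1,384.60. OOP would hit $1,674.20 > $500, so the cap limits the traveler to $500 − $289.60 = $210.40.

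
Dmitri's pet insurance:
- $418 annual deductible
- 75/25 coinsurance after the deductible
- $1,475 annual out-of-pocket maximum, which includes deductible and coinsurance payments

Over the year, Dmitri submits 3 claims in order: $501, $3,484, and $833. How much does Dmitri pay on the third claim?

#1 ($501): deductible takes $418, $83 remains; 25% of $83 = $20.75. Cost to owner: $438.75. OOP to date $438.75.
#2 ($3,484): deductible already satisfied, so owner's share is 25% × $3,484 = $871. Owner pays $871; OOP now $1,309.75.
#3 ($833): deductible met; 25% of $833 = $208.25. OOP would hit $1,518 > $1,475, so the cap limits the owner to $1,475 − $1,309.75 = $165.25.

$165.25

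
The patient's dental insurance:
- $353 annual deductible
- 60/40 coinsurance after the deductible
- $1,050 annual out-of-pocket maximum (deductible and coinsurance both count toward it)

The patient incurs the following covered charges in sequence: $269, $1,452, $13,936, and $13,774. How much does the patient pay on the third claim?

#1 ($269): entire amount goes to the deductible. Patient owes $269 (running OOP $269).
#2 ($1,452): deductible takes $84, $1,368 remains; coinsurance $1,368 × 40% = $547.20. Patient pays $631.20; OOP now $900.20.
#3 ($13,936): deductible met; 40% of $13,936 = $5,574.40. That would push OOP to $6,474.60, over the $1,050 cap, so patient pays $1,050 − $900.20 = $149.80.

$149.80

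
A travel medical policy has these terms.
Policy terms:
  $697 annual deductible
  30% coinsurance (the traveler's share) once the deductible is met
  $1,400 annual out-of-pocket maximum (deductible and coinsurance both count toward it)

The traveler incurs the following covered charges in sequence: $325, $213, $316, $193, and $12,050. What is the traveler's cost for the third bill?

#1 ($325): all of it applies to the deductible. Cost to traveler: $325. OOP to date $325.
#2 ($213): fully absorbed by the deductible. Cost to traveler: $213. OOP to date $538.
#3 ($316): $159 finishes the deductible; $157 goes to coinsurance; coinsurance $157 × 30% = $47.10. Cost to traveler: $206.10. OOP to date $744.10.

$206.10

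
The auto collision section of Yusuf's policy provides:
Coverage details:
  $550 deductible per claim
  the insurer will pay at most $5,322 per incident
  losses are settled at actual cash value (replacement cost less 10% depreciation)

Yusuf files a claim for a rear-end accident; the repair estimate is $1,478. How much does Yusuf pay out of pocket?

$697.80

Actual cash value after 10% depreciation: $1,478 × 90% = $1,330.20.
Subtract the deductible: $1,330.20 − $550 = $780.20.
$780.20 is within the $5,322 limit, so the insurer pays $780.20.
Driver's share is the uncovered remainder: $1,478 − $780.20 = $697.80.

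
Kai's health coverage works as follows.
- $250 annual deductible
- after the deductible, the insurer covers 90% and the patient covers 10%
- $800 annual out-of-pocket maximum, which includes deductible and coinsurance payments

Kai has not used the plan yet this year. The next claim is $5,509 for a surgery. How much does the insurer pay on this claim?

$4,733.10

Nothing has been paid toward the $250 deductible, so the first $250 of this charge is applied there.
After the $250 deductible portion, $5,509 − $250 = $5,259 is subject to coinsurance.
10% of $5,259 = $525.90 falls to the patient.
That puts the patient's cost at $250 + $525.90 = $775.90 before any cap.
Cumulative spending $0 + $775.90 = $775.90 stays under the $800 maximum.
Insurer pays the balance: $5,509 − $775.90 = $4,733.10.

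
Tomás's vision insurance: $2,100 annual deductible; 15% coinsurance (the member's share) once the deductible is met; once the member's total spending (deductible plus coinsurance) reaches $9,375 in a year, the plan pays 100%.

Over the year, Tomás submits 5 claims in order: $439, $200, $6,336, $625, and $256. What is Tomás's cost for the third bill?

Bill 1, $439: entire amount goes to the deductible. Member pays $439; OOP now $439.
Bill 2, $200: all of it applies to the deductible. Cost to member: $200. OOP to date $639.
Bill 3, $6,336: deductible takes $1,461, $4,875 remains; coinsurance $4,875 × 15% = $731.25. Member pays $2,192.25; OOP now $2,831.25.

$2,192.25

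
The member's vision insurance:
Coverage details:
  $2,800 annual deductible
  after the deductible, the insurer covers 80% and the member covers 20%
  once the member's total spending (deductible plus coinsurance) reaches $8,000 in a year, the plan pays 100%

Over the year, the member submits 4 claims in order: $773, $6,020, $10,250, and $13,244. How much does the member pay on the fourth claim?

Claim 1 ($773): fully absorbed by the deductible. Member owes $773 (running OOP $773).
Claim 2 ($6,020): deductible takes $2,027, $3,993 remains; member's 20% is $798.60. Cost to member: $2,825.60. OOP to date $3,598.60.
Claim 3 ($10,250): 20% coinsurance on $10,250 = $2,050. Cost to member: $2,050. OOP to date $5,648.60.
Claim 4 ($13,244): 20% coinsurance on $13,244 = $2,648.80. That would push OOP to $8,297.40, over the $8,000 cap, so member pays $8,000 − $5,648.60 = $2,351.40.

$2,351.40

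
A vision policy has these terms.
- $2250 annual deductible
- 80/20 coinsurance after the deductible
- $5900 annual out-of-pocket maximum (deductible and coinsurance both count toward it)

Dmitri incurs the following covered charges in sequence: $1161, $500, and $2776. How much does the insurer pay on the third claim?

#1 ($1161): fully absorbed by the deductible. Cost to member: $1161. OOP to date $1161. Plan pays $1161 − $1161 = $0.
#2 ($500): all of it applies to the deductible. Member owes $500 (running OOP $1661). Plan pays $500 − $500 = $0.
#3 ($2776): $589 finishes the deductible; $2187 goes to coinsurance; member's 20% is $437.40. Member pays $1026.40; OOP now $2687.40. Plan pays $2776 − $1026.40 = $1749.60.

$1749.60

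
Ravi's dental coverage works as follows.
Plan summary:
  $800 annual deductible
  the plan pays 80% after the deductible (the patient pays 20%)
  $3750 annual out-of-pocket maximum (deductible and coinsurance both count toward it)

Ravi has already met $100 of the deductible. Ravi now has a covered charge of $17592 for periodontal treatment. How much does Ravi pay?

$3650

Deductible still to meet: $800 − $100 = $700.
That leaves $17592 − $700 = $16892 for coinsurance.
Patient's 20% share of $16892 is $3378.40.
So the patient owes $700 + $3378.40 = $4078.40 before any cap.
Year-to-date out-of-pocket would reach $100 + $4078.40 = $4178.40, above the $3750 maximum, so the patient pays only $3750 − $100 = $3650.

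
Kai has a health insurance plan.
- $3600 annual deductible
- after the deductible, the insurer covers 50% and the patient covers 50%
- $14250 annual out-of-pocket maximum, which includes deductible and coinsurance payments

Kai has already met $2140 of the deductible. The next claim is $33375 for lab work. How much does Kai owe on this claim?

$2140 of the $3600 deductible is already met, leaving $1460.
The remaining $31915 (= $33375 − $1460) moves to coinsurance.
Coinsurance: $31915 × 50% = $15957.50.
So the patient owes $1460 + $15957.50 = $17417.50 before any cap.
That would bring total out-of-pocket to $19557.50, past the $14250 cap. The patient is capped at $14250 − $2140 = $12110 on this claim.

$12110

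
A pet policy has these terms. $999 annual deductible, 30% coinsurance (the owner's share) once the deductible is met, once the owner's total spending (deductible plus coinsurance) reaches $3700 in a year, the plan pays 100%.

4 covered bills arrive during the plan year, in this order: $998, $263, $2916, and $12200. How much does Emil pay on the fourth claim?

#1 ($998): all of it applies to the deductible. Owner pays $998; OOP now $998.
#2 ($263): $1 to deductible, leaving $262; owner's 30% is $78.60. Cost to owner: $79.60. OOP to date $1077.60.
#3 ($2916): deductible already satisfied, so owner's share is 30% × $2916 = $874.80. Cost to owner: $874.80. OOP to date $1952.40.
#4 ($12200): deductible met; 30% of $12200 = $3660. Adding that to $1952.40 gives $5612.40, past the $3700 cap; owner pays only $3700 − $1952.40 = $1747.60.

$1747.60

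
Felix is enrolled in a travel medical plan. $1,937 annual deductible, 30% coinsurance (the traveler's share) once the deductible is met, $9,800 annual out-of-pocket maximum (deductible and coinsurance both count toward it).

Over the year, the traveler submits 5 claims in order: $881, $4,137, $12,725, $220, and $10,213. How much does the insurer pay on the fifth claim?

$7,157.80

#1 ($881): all of it applies to the deductible. Traveler owes $881 (running OOP $881). Insurer: $881 − $881 = $0.
#2 ($4,137): $1,056 finishes the deductible; $3,081 goes to coinsurance; 30% of $3,081 = $924.30. Traveler owes $1,980.30 (running OOP $2,861.30). Insurer: $4,137 − $1,980.30 = $2,156.70.
#3 ($12,725): deductible already satisfied, so traveler's share is 30% × $12,725 = $3,817.50. Cost to traveler: $3,817.50. OOP to date $6,678.80. Insurer: $12,725 − $3,817.50 = $8,907.50.
#4 ($220): deductible met; 30% of $220 = $66. Cost to traveler: $66. OOP to date $6,744.80. Insurer: $220 − $66 = $154.
#5 ($10,213): deductible already satisfied, so traveler's share is 30% × $10,213 = $3,063.90. OOP would hit $9,808.70 > $9,800, so the cap limits the traveler to $9,800 − $6,744.80 = $3,055.20. Insurer: $10,213 − $3,055.20 = $7,157.80.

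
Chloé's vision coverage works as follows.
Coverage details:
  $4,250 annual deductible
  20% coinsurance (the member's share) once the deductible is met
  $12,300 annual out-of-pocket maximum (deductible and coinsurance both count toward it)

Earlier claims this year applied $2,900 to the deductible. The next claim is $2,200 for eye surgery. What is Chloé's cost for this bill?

Deductible still to meet: $4,250 − $2,900 = $1,350.
The remaining $850 (= $2,200 − $1,350) moves to coinsurance.
20% of $850 = $170 falls to the member.
Member responsibility before any cap: $1,350 + $170 = $1,520.
Year-to-date out-of-pocket becomes $2,900 + $1,520 = $4,420, still under the $12,300 maximum, so no cap applies.

$1,520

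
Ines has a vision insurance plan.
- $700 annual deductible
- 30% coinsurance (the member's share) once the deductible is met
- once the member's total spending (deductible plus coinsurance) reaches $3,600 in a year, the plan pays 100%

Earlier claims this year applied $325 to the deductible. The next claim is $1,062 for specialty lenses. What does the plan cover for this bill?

$325 of the $700 deductible is already met, leaving $375.
After the $375 deductible portion, $1,062 − $375 = $687 is subject to coinsurance.
30% of $687 = $206.10 falls to the member.
That puts the member's cost at $375 + $206.10 = $581.10 before any cap.
Cumulative spending $325 + $581.10 = $906.10 stays under the $3,600 maximum.
Insurer pays the balance: $1,062 − $581.10 = $480.90.

$480.90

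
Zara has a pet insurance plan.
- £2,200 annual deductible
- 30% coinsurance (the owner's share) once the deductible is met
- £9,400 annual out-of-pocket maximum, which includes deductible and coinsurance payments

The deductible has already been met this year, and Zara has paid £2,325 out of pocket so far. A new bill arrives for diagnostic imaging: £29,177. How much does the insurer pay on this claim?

£22,102

The deductible is already satisfied, so the full bill goes to coinsurance.
Owner's 30% share of £29,177 is £8,753.10.
Year-to-date out-of-pocket would reach £2,325 + £8,753.10 = £11,078.10, above the £9,400 maximum, so the owner pays only £9,400 − £2,325 = £7,075.
The insurer covers the remainder: £29,177 − £7,075 = £22,102.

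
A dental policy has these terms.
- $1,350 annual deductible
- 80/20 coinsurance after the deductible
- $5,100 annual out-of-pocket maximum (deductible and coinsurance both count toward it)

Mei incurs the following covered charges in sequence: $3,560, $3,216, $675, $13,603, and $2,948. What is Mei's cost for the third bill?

$135

#1 ($3,560): $1,350 finishes the deductible; $2,210 goes to coinsurance; patient's 20% is $442. Patient owes $1,792 (running OOP $1,792).
#2 ($3,216): deductible met; 20% of $3,216 = $643.20. Patient pays $643.20; OOP now $2,435.20.
#3 ($675): deductible already satisfied, so patient's share is 20% × $675 = $135. Cost to patient: $135. OOP to date $2,570.20.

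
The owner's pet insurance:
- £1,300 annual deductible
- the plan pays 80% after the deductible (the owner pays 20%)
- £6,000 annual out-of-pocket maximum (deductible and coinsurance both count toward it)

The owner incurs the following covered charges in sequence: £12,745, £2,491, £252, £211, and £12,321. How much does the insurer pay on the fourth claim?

£168.80

Bill 1, £12,745: £1,300 finishes the deductible; £11,445 goes to coinsurance; 20% of £11,445 = £2,289. Owner owes £3,589 (running OOP £3,589). Plan pays £12,745 − £3,589 = £9,156.
Bill 2, £2,491: deductible already satisfied, so owner's share is 20% × £2,491 = £498.20. Owner pays £498.20; OOP now £4,087.20. Insurer: £2,491 − £498.20 = £1,992.80.
Bill 3, £252: deductible met; 20% of £252 = £50.40. Owner owes £50.40 (running OOP £4,137.60). Plan pays £252 − £50.40 = £201.60.
Bill 4, £211: deductible already satisfied, so owner's share is 20% × £211 = £42.20. Cost to owner: £42.20. OOP to date £4,179.80. Plan pays £211 − £42.20 = £168.80.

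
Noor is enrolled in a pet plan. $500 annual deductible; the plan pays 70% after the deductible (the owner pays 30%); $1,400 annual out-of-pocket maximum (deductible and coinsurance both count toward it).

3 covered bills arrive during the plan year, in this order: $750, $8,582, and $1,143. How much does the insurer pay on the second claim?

Claim 1 ($750): $500 to deductible, leaving $250; owner's 30% is $75. Owner pays $575; OOP now $575. Plan pays $750 − $575 = $175.
Claim 2 ($8,582): deductible met; 30% of $8,582 = $2,574.60. Adding that to $575 gives $3,149.60, past the $1,400 cap; owner pays only $1,400 − $575 = $825. Plan pays $8,582 − $825 = $7,757.

$7,757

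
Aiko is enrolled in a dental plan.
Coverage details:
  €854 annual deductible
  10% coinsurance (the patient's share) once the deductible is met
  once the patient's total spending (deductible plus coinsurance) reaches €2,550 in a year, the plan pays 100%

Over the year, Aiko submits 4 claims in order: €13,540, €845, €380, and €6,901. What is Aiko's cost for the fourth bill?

Bill 1, €13,540: €854 to deductible, leaving €12,686; 10% of €12,686 = €1,268.60. Patient pays €2,122.60; OOP now €2,122.60.
Bill 2, €845: 10% coinsurance on €845 = €84.50. Cost to patient: €84.50. OOP to date €2,207.10.
Bill 3, €380: deductible already satisfied, so patient's share is 10% × €380 = €38. Patient pays €38; OOP now €2,245.10.
Bill 4, €6,901: 10% coinsurance on €6,901 = €690.10. Adding that to €2,245.10 gives €2,935.20, past the €2,550 cap; patient pays only €2,550 − €2,245.10 = €304.90.

€304.90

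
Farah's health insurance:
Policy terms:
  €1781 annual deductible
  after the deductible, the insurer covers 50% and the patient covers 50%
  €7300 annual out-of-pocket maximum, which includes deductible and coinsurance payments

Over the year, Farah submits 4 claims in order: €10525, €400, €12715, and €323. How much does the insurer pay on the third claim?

Claim 1 (€10525): €1781 to deductible, leaving €8744; patient's 50% is €4372. Cost to patient: €6153. OOP to date €6153. Insurer: €10525 − €6153 = €4372.
Claim 2 (€400): deductible met; 50% of €400 = €200. Patient pays €200; OOP now €6353. Insurer: €400 − €200 = €200.
Claim 3 (€12715): deductible already satisfied, so patient's share is 50% × €12715 = €6357.50. That would push OOP to €12710.50, over the €7300 cap, so patient pays €7300 − €6353 = €947. Plan pays €12715 − €947 = €11768.

€11768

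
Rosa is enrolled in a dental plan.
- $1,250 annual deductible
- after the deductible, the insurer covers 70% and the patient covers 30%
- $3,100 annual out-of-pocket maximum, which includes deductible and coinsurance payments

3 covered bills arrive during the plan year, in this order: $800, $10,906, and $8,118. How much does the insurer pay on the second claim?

$8,606

Claim 1 — $800: fully absorbed by the deductible. Patient pays $800; OOP now $800. Insurer: $800 − $800 = $0.
Claim 2 — $10,906: $450 to deductible, leaving $10,456; 30% of $10,456 = $3,136.80. Deductible plus coinsurance: $450 + $3,136.80 = $3,586.80. That would push OOP to $4,386.80, over the $3,100 cap, so patient pays $3,100 − $800 = $2,300. Plan pays $10,906 − $2,300 = $8,606.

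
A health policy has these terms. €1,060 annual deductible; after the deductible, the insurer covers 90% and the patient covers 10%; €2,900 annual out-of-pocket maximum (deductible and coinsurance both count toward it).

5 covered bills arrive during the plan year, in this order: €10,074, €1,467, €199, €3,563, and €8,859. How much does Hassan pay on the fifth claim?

#1 (€10,074): deductible takes €1,060, €9,014 remains; 10% of €9,014 = €901.40. Cost to patient: €1,961.40. OOP to date €1,961.40.
#2 (€1,467): deductible met; 10% of €1,467 = €146.70. Patient owes €146.70 (running OOP €2,108.10).
#3 (€199): deductible met; 10% of €199 = €19.90. Patient pays €19.90; OOP now €2,128.
#4 (€3,563): deductible already satisfied, so patient's share is 10% × €3,563 = €356.30. Patient pays €356.30; OOP now €2,484.30.
#5 (€8,859): deductible met; 10% of €8,859 = €885.90. OOP would hit €3,370.20 > €2,900, so the cap limits the patient to €2,900 − €2,484.30 = €415.70.

€415.70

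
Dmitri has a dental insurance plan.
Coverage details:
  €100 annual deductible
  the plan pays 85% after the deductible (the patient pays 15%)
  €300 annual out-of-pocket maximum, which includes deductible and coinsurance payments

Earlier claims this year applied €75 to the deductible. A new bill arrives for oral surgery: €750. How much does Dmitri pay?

Deductible still to meet: €100 − €75 = €25.
The remaining €725 (= €750 − €25) moves to coinsurance.
15% of €725 = €108.75 falls to the patient.
That puts the patient's cost at €25 + €108.75 = €133.75 before any cap.
Cumulative spending €75 + €133.75 = €208.75 stays under the €300 maximum.

€133.75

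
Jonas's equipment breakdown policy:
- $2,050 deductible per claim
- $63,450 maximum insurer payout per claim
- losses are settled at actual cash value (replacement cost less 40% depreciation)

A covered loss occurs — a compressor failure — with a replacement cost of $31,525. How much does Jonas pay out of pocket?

Actual cash value after 40% depreciation: $31,525 × 60% = $18,915.
Less the $2,050 deductible: $18,915 − $2,050 = $16,865.
$16,865 ≤ $63,450, so the limit doesn't bind; insurer pays $16,865.
Business owner's share is the uncovered remainder: $31,525 − $16,865 = $14,660.

$14,660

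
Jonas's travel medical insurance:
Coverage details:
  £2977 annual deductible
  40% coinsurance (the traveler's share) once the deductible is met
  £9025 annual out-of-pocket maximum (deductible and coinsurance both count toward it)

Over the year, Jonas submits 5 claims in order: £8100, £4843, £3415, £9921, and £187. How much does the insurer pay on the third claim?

Claim 1 — £8100: deductible takes £2977, £5123 remains; 40% of £5123 = £2049.20. Cost to traveler: £5026.20. OOP to date £5026.20. Plan pays £8100 − £5026.20 = £3073.80.
Claim 2 — £4843: deductible already satisfied, so traveler's share is 40% × £4843 = £1937.20. Cost to traveler: £1937.20. OOP to date £6963.40. Plan pays £4843 − £1937.20 = £2905.80.
Claim 3 — £3415: deductible met; 40% of £3415 = £1366. Traveler pays £1366; OOP now £8329.40. Plan pays £3415 − £1366 = £2049.

£2049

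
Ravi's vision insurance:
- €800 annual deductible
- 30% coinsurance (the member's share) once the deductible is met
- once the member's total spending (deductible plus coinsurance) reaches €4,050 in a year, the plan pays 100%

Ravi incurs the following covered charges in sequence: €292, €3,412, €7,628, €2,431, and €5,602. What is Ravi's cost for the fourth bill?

€90.40

Bill 1, €292: fully absorbed by the deductible. Member pays €292; OOP now €292.
Bill 2, €3,412: €508 to deductible, leaving €2,904; member's 30% is €871.20. Cost to member: €1,379.20. OOP to date €1,671.20.
Bill 3, €7,628: deductible met; 30% of €7,628 = €2,288.40. Member pays €2,288.40; OOP now €3,959.60.
Bill 4, €2,431: 30% coinsurance on €2,431 = €729.30. Adding that to €3,959.60 gives €4,688.90, past the €4,050 cap; member pays only €4,050 − €3,959.60 = €90.40.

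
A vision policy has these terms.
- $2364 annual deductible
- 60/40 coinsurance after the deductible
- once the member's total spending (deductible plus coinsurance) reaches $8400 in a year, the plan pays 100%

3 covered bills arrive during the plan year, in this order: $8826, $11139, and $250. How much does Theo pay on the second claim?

Bill 1, $8826: deductible takes $2364, $6462 remains; member's 40% is $2584.80. Member owes $4948.80 (running OOP $4948.80).
Bill 2, $11139: deductible met; 40% of $11139 = $4455.60. That would push OOP to $9404.40, over the $8400 cap, so member pays $8400 − $4948.80 = $3451.20.

$3451.20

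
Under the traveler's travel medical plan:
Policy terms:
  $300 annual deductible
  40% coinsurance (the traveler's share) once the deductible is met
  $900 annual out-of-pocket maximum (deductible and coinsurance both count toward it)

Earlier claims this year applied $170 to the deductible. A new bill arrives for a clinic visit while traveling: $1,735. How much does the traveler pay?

$730

$170 of the $300 deductible is already met, leaving $130.
After the $130 deductible portion, $1,735 − $130 = $1,605 is subject to coinsurance.
Traveler's 40% share of $1,605 is $642.
That puts the traveler's cost at $130 + $642 = $772 before any cap.
Adding $772 to the $170 already spent would give $942, which exceeds the $900 cap; the traveler pays just $900 − $170 = $730.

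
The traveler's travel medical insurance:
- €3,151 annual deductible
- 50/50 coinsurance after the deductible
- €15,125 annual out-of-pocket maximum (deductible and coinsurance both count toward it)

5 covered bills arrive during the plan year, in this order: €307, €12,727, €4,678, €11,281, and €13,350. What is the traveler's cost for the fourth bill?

Claim 1 (€307): fully absorbed by the deductible. Traveler owes €307 (running OOP €307).
Claim 2 (€12,727): €2,844 finishes the deductible; €9,883 goes to coinsurance; 50% of €9,883 = €4,941.50. Cost to traveler: €7,785.50. OOP to date €8,092.50.
Claim 3 (€4,678): deductible already satisfied, so traveler's share is 50% × €4,678 = €2,339. Traveler pays €2,339; OOP now €10,431.50.
Claim 4 (€11,281): deductible already satisfied, so traveler's share is 50% × €11,281 = €5,640.50. Adding that to €10,431.50 gives €16,072, past the €15,125 cap; traveler pays only €15,125 − €10,431.50 = €4,693.50.

€4,693.50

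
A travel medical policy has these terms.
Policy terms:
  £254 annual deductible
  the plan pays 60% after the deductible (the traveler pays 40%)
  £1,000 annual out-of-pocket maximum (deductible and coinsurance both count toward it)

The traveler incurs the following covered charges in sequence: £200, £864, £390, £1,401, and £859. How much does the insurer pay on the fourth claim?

Claim 1 (£200): fully absorbed by the deductible. Traveler pays £200; OOP now £200. Insurer: £200 − £200 = £0.
Claim 2 (£864): £54 finishes the deductible; £810 goes to coinsurance; traveler's 40% is £324. Cost to traveler: £378. OOP to date £578. Plan pays £864 − £378 = £486.
Claim 3 (£390): deductible already satisfied, so traveler's share is 40% × £390 = £156. Cost to traveler: £156. OOP to date £734. Insurer: £390 − £156 = £234.
Claim 4 (£1,401): deductible met; 40% of £1,401 = £560.40. That would push OOP to £1,294.40, over the £1,000 cap, so traveler pays £1,000 − £734 = £266. Plan pays £1,401 − £266 = £1,135.

£1,135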